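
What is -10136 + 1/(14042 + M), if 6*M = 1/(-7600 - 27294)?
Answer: -29798717603668/2939889287 ≈ -10136.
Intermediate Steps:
M = -1/209364 (M = 1/(6*(-7600 - 27294)) = (⅙)/(-34894) = (⅙)*(-1/34894) = -1/209364 ≈ -4.7764e-6)
-10136 + 1/(14042 + M) = -10136 + 1/(14042 - 1/209364) = -10136 + 1/(2939889287/209364) = -10136 + 209364/2939889287 = -29798717603668/2939889287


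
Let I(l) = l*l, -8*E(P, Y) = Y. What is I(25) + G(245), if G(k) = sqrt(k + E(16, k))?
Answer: 625 + 7*sqrt(70)/4 ≈ 639.64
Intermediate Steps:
E(P, Y) = -Y/8
I(l) = l**2
G(k) = sqrt(14)*sqrt(k)/4 (G(k) = sqrt(k - k/8) = sqrt(7*k/8) = sqrt(14)*sqrt(k)/4)
I(25) + G(245) = 25**2 + sqrt(14)*sqrt(245)/4 = 625 + sqrt(14)*(7*sqrt(5))/4 = 625 + 7*sqrt(70)/4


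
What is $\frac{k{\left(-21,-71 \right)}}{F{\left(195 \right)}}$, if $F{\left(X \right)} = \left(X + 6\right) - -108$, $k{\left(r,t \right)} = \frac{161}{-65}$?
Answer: $- \frac{161}{20085} \approx -0.0080159$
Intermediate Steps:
$k{\left(r,t \right)} = - \frac{161}{65}$ ($k{\left(r,t \right)} = 161 \left(- \frac{1}{65}\right) = - \frac{161}{65}$)
$F{\left(X \right)} = 114 + X$ ($F{\left(X \right)} = \left(6 + X\right) + 108 = 114 + X$)
$\frac{k{\left(-21,-71 \right)}}{F{\left(195 \right)}} = - \frac{161}{65 \left(114 + 195\right)} = - \frac{161}{65 \cdot 309} = \left(- \frac{161}{65}\right) \frac{1}{309} = - \frac{161}{20085}$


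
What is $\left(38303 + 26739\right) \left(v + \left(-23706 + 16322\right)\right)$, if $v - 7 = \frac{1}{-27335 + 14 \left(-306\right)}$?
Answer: $- \frac{15171265301288}{31619} \approx -4.7981 \cdot 10^{8}$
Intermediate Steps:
$v = \frac{221332}{31619}$ ($v = 7 + \frac{1}{-27335 + 14 \left(-306\right)} = 7 + \frac{1}{-27335 - 4284} = 7 + \frac{1}{-31619} = 7 - \frac{1}{31619} = \frac{221332}{31619} \approx 7.0$)
$\left(38303 + 26739\right) \left(v + \left(-23706 + 16322\right)\right) = \left(38303 + 26739\right) \left(\frac{221332}{31619} + \left(-23706 + 16322\right)\right) = 65042 \left(\frac{221332}{31619} - 7384\right) = 65042 \left(- \frac{233253364}{31619}\right) = - \frac{15171265301288}{31619}$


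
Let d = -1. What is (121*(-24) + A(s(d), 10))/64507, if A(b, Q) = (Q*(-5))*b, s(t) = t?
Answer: -2854/64507 ≈ -0.044243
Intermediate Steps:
A(b, Q) = -5*Q*b (A(b, Q) = (-5*Q)*b = -5*Q*b)
(121*(-24) + A(s(d), 10))/64507 = (121*(-24) - 5*10*(-1))/64507 = (-2904 + 50)*(1/64507) = -2854*1/64507 = -2854/64507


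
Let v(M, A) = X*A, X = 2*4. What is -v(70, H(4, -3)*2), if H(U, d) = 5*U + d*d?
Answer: -464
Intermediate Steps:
H(U, d) = d**2 + 5*U (H(U, d) = 5*U + d**2 = d**2 + 5*U)
X = 8
v(M, A) = 8*A
-v(70, H(4, -3)*2) = -8*((-3)**2 + 5*4)*2 = -8*(9 + 20)*2 = -8*29*2 = -8*58 = -1*464 = -464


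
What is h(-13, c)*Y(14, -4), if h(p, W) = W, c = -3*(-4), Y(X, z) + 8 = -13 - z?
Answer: -204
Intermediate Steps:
Y(X, z) = -21 - z (Y(X, z) = -8 + (-13 - z) = -21 - z)
c = 12
h(-13, c)*Y(14, -4) = 12*(-21 - 1*(-4)) = 12*(-21 + 4) = 12*(-17) = -204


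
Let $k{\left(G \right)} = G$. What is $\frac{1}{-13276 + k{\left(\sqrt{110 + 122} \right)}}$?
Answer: $- \frac{3319}{44062986} - \frac{\sqrt{58}}{88125972} \approx -7.541 \cdot 10^{-5}$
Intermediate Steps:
$\frac{1}{-13276 + k{\left(\sqrt{110 + 122} \right)}} = \frac{1}{-13276 + \sqrt{110 + 122}} = \frac{1}{-13276 + \sqrt{232}} = \frac{1}{-13276 + 2 \sqrt{58}}$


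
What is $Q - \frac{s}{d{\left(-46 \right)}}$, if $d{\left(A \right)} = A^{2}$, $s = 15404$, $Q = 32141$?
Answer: $\frac{16998738}{529} \approx 32134.0$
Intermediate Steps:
$Q - \frac{s}{d{\left(-46 \right)}} = 32141 - \frac{15404}{\left(-46\right)^{2}} = 32141 - \frac{15404}{2116} = 32141 - 15404 \cdot \frac{1}{2116} = 32141 - \frac{3851}{529} = \frac{16998738}{529}$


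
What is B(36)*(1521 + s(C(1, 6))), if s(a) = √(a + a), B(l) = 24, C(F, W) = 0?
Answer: 36504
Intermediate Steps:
s(a) = √2*√a (s(a) = √(2*a) = √2*√a)
B(36)*(1521 + s(C(1, 6))) = 24*(1521 + √2*√0) = 24*(1521 + √2*0) = 24*(1521 + 0) = 24*1521 = 36504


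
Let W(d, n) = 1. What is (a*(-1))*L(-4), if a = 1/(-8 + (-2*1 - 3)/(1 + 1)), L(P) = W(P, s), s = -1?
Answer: 2/21 ≈ 0.095238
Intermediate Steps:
L(P) = 1
a = -2/21 (a = 1/(-8 + (-2 - 3)/2) = 1/(-8 - 5*½) = 1/(-8 - 5/2) = 1/(-21/2) = -2/21 ≈ -0.095238)
(a*(-1))*L(-4) = -2/21*(-1)*1 = (2/21)*1 = 2/21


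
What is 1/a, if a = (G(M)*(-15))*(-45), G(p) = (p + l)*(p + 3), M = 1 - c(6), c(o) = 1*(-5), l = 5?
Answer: 1/66825 ≈ 1.4964e-5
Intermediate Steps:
c(o) = -5
M = 6 (M = 1 - 1*(-5) = 1 + 5 = 6)
G(p) = (3 + p)*(5 + p) (G(p) = (p + 5)*(p + 3) = (5 + p)*(3 + p) = (3 + p)*(5 + p))
a = 66825 (a = ((15 + 6² + 8*6)*(-15))*(-45) = ((15 + 36 + 48)*(-15))*(-45) = (99*(-15))*(-45) = -1485*(-45) = 66825)
1/a = 1/66825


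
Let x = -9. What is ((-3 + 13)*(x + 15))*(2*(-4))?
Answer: -480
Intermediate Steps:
((-3 + 13)*(x + 15))*(2*(-4)) = ((-3 + 13)*(-9 + 15))*(2*(-4)) = (10*6)*(-8) = 60*(-8) = -480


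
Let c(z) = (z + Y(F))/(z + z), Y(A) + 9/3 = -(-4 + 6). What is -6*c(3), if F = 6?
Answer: 2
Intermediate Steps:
Y(A) = -5 (Y(A) = -3 - (-4 + 6) = -3 - 1*2 = -3 - 2 = -5)
c(z) = (-5 + z)/(2*z) (c(z) = (z - 5)/(z + z) = (-5 + z)/((2*z)) = (-5 + z)*(1/(2*z)) = (-5 + z)/(2*z))
-6*c(3) = -3*(-5 + 3)/3 = -3*(-2)/3 = -6*(-⅓) = 2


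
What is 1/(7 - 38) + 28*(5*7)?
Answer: 30379/31 ≈ 979.97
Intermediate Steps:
1/(7 - 38) + 28*(5*7) = 1/(-31) + 28*35 = -1/31 + 980 = 30379/31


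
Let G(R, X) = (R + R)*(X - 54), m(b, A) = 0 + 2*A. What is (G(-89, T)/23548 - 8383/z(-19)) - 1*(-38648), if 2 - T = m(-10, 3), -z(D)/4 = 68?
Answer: 2135713925/55216 ≈ 38679.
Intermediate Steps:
z(D) = -272 (z(D) = -4*68 = -272)
m(b, A) = 2*A
T = -4 (T = 2 - 2*3 = 2 - 1*6 = 2 - 6 = -4)
G(R, X) = 2*R*(-54 + X) (G(R, X) = (2*R)*(-54 + X) = 2*R*(-54 + X))
(G(-89, T)/23548 - 8383/z(-19)) - 1*(-38648) = ((2*(-89)*(-54 - 4))/23548 - 8383/(-272)) - 1*(-38648) = ((2*(-89)*(-58))*(1/23548) - 8383*(-1/272)) + 38648 = (10324*(1/23548) + 8383/272) + 38648 = (89/203 + 8383/272) + 38648 = 1725957/55216 + 38648 = 2135713925/55216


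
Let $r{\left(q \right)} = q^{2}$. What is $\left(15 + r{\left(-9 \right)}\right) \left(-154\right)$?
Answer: $-14784$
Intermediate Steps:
$\left(15 + r{\left(-9 \right)}\right) \left(-154\right) = \left(15 + \left(-9\right)^{2}\right) \left(-154\right) = \left(15 + 81\right) \left(-154\right) = 96 \left(-154\right) = -14784$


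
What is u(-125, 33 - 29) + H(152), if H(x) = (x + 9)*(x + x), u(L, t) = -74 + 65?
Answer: 48935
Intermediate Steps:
u(L, t) = -9
H(x) = 2*x*(9 + x) (H(x) = (9 + x)*(2*x) = 2*x*(9 + x))
u(-125, 33 - 29) + H(152) = -9 + 2*152*(9 + 152) = -9 + 2*152*161 = -9 + 48944 = 48935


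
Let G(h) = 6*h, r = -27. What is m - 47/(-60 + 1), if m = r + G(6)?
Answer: 578/59 ≈ 9.7966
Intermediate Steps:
m = 9 (m = -27 + 6*6 = -27 + 36 = 9)
m - 47/(-60 + 1) = 9 - 47/(-60 + 1) = 9 - 47/(-59) = 9 - 1/59*(-47) = 9 + 47/59 = 578/59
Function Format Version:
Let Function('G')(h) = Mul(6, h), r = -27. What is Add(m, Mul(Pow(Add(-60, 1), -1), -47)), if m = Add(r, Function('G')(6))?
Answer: Rational(578, 59) ≈ 9.7966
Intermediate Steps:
m = 9 (m = Add(-27, Mul(6, 6)) = Add(-27, 36) = 9)
Add(m, Mul(Pow(Add(-60, 1), -1), -47)) = Add(9, Mul(Pow(Add(-60, 1), -1), -47)) = Add(9, Mul(Pow(-59, -1), -47)) = Add(9, Mul(Rational(-1, 59), -47)) = Add(9, Rational(47, 59)) = Rational(578, 59)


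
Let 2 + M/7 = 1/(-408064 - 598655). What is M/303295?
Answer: -2013439/43618977015 ≈ -4.6160e-5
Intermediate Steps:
M = -2013439/143817 (M = -14 + 7/(-408064 - 598655) = -14 + 7/(-1006719) = -14 + 7*(-1/1006719) = -14 - 1/143817 = -2013439/143817 ≈ -14.000)
M/303295 = -2013439/143817/303295 = -2013439/143817*1/303295 = -2013439/43618977015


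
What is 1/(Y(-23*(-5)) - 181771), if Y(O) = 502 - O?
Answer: -1/181384 ≈ -5.5132e-6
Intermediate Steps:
1/(Y(-23*(-5)) - 181771) = 1/((502 - (-23)*(-5)) - 181771) = 1/((502 - 1*115) - 181771) = 1/((502 - 115) - 181771) = 1/(387 - 181771) = 1/(-181384) = -1/181384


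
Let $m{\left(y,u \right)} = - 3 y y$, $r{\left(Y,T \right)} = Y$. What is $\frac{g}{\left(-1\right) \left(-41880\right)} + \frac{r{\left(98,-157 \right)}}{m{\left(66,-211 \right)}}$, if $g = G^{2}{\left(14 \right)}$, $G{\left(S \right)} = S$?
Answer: $- \frac{16072}{5700915} \approx -0.0028192$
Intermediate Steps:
$g = 196$ ($g = 14^{2} = 196$)
$m{\left(y,u \right)} = - 3 y^{2}$
$\frac{g}{\left(-1\right) \left(-41880\right)} + \frac{r{\left(98,-157 \right)}}{m{\left(66,-211 \right)}} = \frac{196}{\left(-1\right) \left(-41880\right)} + \frac{98}{\left(-3\right) 66^{2}} = \frac{196}{41880} + \frac{98}{\left(-3\right) 4356} = 196 \cdot \frac{1}{41880} + \frac{98}{-13068} = \frac{49}{10470} + 98 \left(- \frac{1}{13068}\right) = \frac{49}{10470} - \frac{49}{6534} = - \frac{16072}{5700915}$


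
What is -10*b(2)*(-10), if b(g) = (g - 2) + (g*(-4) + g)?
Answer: -600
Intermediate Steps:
b(g) = -2 - 2*g (b(g) = (-2 + g) + (-4*g + g) = (-2 + g) - 3*g = -2 - 2*g)
-10*b(2)*(-10) = -10*(-2 - 2*2)*(-10) = -10*(-2 - 4)*(-10) = -10*(-6)*(-10) = 60*(-10) = -600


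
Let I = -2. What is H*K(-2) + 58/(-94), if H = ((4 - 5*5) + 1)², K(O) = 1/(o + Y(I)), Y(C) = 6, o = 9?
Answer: 3673/141 ≈ 26.050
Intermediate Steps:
K(O) = 1/15 (K(O) = 1/(9 + 6) = 1/15)
H = 400 (H = ((4 - 25) + 1)² = (-21 + 1)² = (-20)² = 400)
H*K(-2) + 58/(-94) = 400*(1/15) + 58/(-94) = 80/3 + 58*(-1/94) = 80/3 - 29/47 = 3673/141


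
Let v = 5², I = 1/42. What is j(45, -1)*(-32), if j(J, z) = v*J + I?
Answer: -756016/21 ≈ -36001.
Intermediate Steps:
I = 1/42 ≈ 0.023810
v = 25
j(J, z) = 1/42 + 25*J (j(J, z) = 25*J + 1/42 = 1/42 + 25*J)
j(45, -1)*(-32) = (1/42 + 25*45)*(-32) = (1/42 + 1125)*(-32) = (47251/42)*(-32) = -756016/21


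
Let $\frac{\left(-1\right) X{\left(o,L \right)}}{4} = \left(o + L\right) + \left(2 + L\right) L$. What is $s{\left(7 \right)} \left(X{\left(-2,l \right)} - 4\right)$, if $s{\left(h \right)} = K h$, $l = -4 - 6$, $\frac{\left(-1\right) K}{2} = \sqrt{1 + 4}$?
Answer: $3864 \sqrt{5} \approx 8640.2$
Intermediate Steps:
$K = - 2 \sqrt{5}$ ($K = - 2 \sqrt{1 + 4} = - 2 \sqrt{5} \approx -4.4721$)
$l = -10$ ($l = -4 - 6 = -10$)
$X{\left(o,L \right)} = - 4 L - 4 o - 4 L \left(2 + L\right)$ ($X{\left(o,L \right)} = - 4 \left(\left(o + L\right) + \left(2 + L\right) L\right) = - 4 \left(\left(L + o\right) + L \left(2 + L\right)\right) = - 4 \left(L + o + L \left(2 + L\right)\right) = - 4 L - 4 o - 4 L \left(2 + L\right)$)
$s{\left(h \right)} = - 2 h \sqrt{5}$ ($s{\left(h \right)} = - 2 \sqrt{5} h = - 2 h \sqrt{5}$)
$s{\left(7 \right)} \left(X{\left(-2,l \right)} - 4\right) = \left(-2\right) 7 \sqrt{5} \left(\left(\left(-12\right) \left(-10\right) - -8 - 4 \left(-10\right)^{2}\right) - 4\right) = - 14 \sqrt{5} \left(\left(120 + 8 - 400\right) - 4\right) = - 14 \sqrt{5} \left(-272 - 4\right) = - 14 \sqrt{5} \left(-276\right) = 3864 \sqrt{5}$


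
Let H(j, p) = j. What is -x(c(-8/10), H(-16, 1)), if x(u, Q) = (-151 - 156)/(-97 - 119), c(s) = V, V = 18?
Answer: -307/216 ≈ -1.4213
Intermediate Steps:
c(s) = 18
x(u, Q) = 307/216 (x(u, Q) = -307/(-216) = -307*(-1/216) = 307/216)
-x(c(-8/10), H(-16, 1)) = -1*307/216 = -307/216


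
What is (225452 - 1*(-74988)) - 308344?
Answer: -7904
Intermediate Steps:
(225452 - 1*(-74988)) - 308344 = (225452 + 74988) - 308344 = 300440 - 308344 = -7904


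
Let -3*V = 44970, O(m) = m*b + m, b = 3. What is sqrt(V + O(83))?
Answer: I*sqrt(14658) ≈ 121.07*I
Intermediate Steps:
O(m) = 4*m (O(m) = m*3 + m = 3*m + m = 4*m)
V = -14990 (V = -1/3*44970 = -14990)
sqrt(V + O(83)) = sqrt(-14990 + 4*83) = sqrt(-14990 + 332) = sqrt(-14658) = I*sqrt(14658)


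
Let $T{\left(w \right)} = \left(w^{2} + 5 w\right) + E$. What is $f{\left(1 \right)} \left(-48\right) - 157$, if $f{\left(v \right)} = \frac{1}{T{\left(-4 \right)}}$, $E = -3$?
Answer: $- \frac{1051}{7} \approx -150.14$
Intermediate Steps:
$T{\left(w \right)} = -3 + w^{2} + 5 w$ ($T{\left(w \right)} = \left(w^{2} + 5 w\right) - 3 = -3 + w^{2} + 5 w$)
$f{\left(v \right)} = - \frac{1}{7}$ ($f{\left(v \right)} = \frac{1}{-3 + \left(-4\right)^{2} + 5 \left(-4\right)} = \frac{1}{-3 + 16 - 20} = \frac{1}{-7} = - \frac{1}{7}$)
$f{\left(1 \right)} \left(-48\right) - 157 = \left(- \frac{1}{7}\right) \left(-48\right) - 157 = \frac{48}{7} - 157 = - \frac{1051}{7}$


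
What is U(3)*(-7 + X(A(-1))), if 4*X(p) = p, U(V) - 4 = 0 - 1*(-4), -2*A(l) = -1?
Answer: -55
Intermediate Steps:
A(l) = ½ (A(l) = -½*(-1) = ½)
U(V) = 8 (U(V) = 4 + (0 - 1*(-4)) = 4 + (0 + 4) = 4 + 4 = 8)
X(p) = p/4
U(3)*(-7 + X(A(-1))) = 8*(-7 + (¼)*(½)) = 8*(-7 + ⅛) = 8*(-55/8) = -55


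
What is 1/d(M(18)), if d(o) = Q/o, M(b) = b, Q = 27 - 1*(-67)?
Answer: 9/47 ≈ 0.19149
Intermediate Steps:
Q = 94 (Q = 27 + 67 = 94)
d(o) = 94/o
1/d(M(18)) = 1/(94/18) = 1/(94*(1/18)) = 1/(47/9) = 9/47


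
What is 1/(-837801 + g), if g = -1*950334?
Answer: -1/1788135 ≈ -5.5924e-7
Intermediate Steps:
g = -950334
1/(-837801 + g) = 1/(-837801 - 950334) = 1/(-1788135) = -1/1788135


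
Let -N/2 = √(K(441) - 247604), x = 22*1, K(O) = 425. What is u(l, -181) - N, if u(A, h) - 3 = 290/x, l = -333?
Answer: 178/11 + 2*I*√247179 ≈ 16.182 + 994.34*I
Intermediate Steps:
x = 22
u(A, h) = 178/11 (u(A, h) = 3 + 290/22 = 3 + 290*(1/22) = 3 + 145/11 = 178/11)
N = -2*I*√247179 (N = -2*√(425 - 247604) = -2*I*√247179 ≈ -994.34*I)
u(l, -181) - N = 178/11 - (-2)*I*√247179 = 178/11 + 2*I*√247179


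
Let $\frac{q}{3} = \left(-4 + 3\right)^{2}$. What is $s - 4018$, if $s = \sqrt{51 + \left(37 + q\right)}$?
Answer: $-4018 + \sqrt{91} \approx -4008.5$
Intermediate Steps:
$q = 3$ ($q = 3 \left(-4 + 3\right)^{2} = 3 \left(-1\right)^{2} = 3 \cdot 1 = 3$)
$s = \sqrt{91}$ ($s = \sqrt{51 + \left(37 + 3\right)} = \sqrt{51 + 40} = \sqrt{91} \approx 9.5394$)
$s - 4018 = \sqrt{91} - 4018 = -4018 + \sqrt{91}$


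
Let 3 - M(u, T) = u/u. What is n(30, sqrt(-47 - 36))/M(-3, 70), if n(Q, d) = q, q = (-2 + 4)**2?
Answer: 2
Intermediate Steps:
M(u, T) = 2 (M(u, T) = 3 - u/u = 3 - 1*1 = 3 - 1 = 2)
q = 4 (q = 2**2 = 4)
n(Q, d) = 4
n(30, sqrt(-47 - 36))/M(-3, 70) = 4/2 = 4*(1/2) = 2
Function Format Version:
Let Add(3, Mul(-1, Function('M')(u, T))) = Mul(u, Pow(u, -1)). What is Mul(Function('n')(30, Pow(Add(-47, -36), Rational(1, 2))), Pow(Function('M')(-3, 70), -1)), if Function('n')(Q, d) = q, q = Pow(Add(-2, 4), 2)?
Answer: 2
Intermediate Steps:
Function('M')(u, T) = 2 (Function('M')(u, T) = Add(3, Mul(-1, Mul(u, Pow(u, -1)))) = Add(3, Mul(-1, 1)) = Add(3, -1) = 2)
q = 4 (q = Pow(2, 2) = 4)
Function('n')(Q, d) = 4
Mul(Function('n')(30, Pow(Add(-47, -36), Rational(1, 2))), Pow(Function('M')(-3, 70), -1)) = Mul(4, Pow(2, -1)) = Mul(4, Rational(1, 2)) = 2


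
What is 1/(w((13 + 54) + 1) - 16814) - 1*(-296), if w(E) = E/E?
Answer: 4976647/16813 ≈ 296.00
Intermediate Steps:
w(E) = 1
1/(w((13 + 54) + 1) - 16814) - 1*(-296) = 1/(1 - 16814) - 1*(-296) = 1/(-16813) + 296 = -1/16813 + 296 = 4976647/16813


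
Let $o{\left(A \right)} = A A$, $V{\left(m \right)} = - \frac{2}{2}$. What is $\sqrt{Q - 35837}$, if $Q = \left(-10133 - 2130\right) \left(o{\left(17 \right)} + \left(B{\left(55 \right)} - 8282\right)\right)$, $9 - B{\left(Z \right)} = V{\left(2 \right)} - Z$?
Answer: $\sqrt{97185227} \approx 9858.3$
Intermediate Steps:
$V{\left(m \right)} = -1$ ($V{\left(m \right)} = \left(-2\right) \frac{1}{2} = -1$)
$B{\left(Z \right)} = 10 + Z$ ($B{\left(Z \right)} = 9 - \left(-1 - Z\right) = 9 + \left(1 + Z\right) = 10 + Z$)
$o{\left(A \right)} = A^{2}$
$Q = 97221064$ ($Q = \left(-10133 - 2130\right) \left(17^{2} + \left(\left(10 + 55\right) - 8282\right)\right) = - 12263 \left(289 + \left(65 - 8282\right)\right) = - 12263 \left(289 - 8217\right) = \left(-12263\right) \left(-7928\right) = 97221064$)
$\sqrt{Q - 35837} = \sqrt{97221064 - 35837} = \sqrt{97185227}$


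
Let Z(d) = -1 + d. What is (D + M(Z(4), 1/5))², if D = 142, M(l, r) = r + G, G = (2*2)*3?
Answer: 594441/25 ≈ 23778.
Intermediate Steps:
G = 12 (G = 4*3 = 12)
M(l, r) = 12 + r (M(l, r) = r + 12 = 12 + r)
(D + M(Z(4), 1/5))² = (142 + (12 + 1/5))² = (142 + (12 + ⅕))² = (142 + 61/5)² = (771/5)² = 594441/25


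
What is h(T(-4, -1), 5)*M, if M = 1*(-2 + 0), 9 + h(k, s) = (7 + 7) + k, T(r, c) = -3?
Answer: -4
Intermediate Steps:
h(k, s) = 5 + k (h(k, s) = -9 + ((7 + 7) + k) = -9 + (14 + k) = 5 + k)
M = -2 (M = 1*(-2) = -2)
h(T(-4, -1), 5)*M = (5 - 3)*(-2) = 2*(-2) = -4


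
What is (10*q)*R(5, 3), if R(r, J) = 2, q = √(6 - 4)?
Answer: 20*√2 ≈ 28.284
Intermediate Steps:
q = √2 ≈ 1.4142
(10*q)*R(5, 3) = (10*√2)*2 = 20*√2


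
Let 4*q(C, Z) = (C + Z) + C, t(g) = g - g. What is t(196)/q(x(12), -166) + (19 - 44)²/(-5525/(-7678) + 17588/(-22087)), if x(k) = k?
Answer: -105989991250/13009989 ≈ -8146.8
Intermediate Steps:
t(g) = 0
q(C, Z) = C/2 + Z/4 (q(C, Z) = ((C + Z) + C)/4 = (Z + 2*C)/4 = C/2 + Z/4)
t(196)/q(x(12), -166) + (19 - 44)²/(-5525/(-7678) + 17588/(-22087)) = 0/((½)*12 + (¼)*(-166)) + (19 - 44)²/(-5525/(-7678) + 17588/(-22087)) = 0/(6 - 83/2) + (-25)²/(-5525*(-1/7678) + 17588*(-1/22087)) = 0/(-71/2) + 625/(5525/7678 - 17588/22087) = 0*(-2/71) + 625/(-13009989/169583986) = 0 + 625*(-169583986/13009989) = 0 - 105989991250/13009989 = -105989991250/13009989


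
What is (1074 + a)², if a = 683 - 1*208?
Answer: 2399401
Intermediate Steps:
a = 475 (a = 683 - 208 = 475)
(1074 + a)² = (1074 + 475)² = 1549² = 2399401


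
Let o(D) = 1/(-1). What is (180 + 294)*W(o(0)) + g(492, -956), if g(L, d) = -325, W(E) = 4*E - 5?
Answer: -4591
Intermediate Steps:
o(D) = -1
W(E) = -5 + 4*E
(180 + 294)*W(o(0)) + g(492, -956) = (180 + 294)*(-5 + 4*(-1)) - 325 = 474*(-5 - 4) - 325 = 474*(-9) - 325 = -4266 - 325 = -4591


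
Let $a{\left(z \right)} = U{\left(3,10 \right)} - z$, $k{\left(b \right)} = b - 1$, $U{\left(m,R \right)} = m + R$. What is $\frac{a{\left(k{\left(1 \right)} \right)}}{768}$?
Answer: $\frac{13}{768} \approx 0.016927$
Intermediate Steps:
$U{\left(m,R \right)} = R + m$
$k{\left(b \right)} = -1 + b$
$a{\left(z \right)} = 13 - z$ ($a{\left(z \right)} = \left(10 + 3\right) - z = 13 - z$)
$\frac{a{\left(k{\left(1 \right)} \right)}}{768} = \frac{13 - \left(-1 + 1\right)}{768} = \left(13 - 0\right) \frac{1}{768} = \left(13 + 0\right) \frac{1}{768} = 13 \cdot \frac{1}{768} = \frac{13}{768}$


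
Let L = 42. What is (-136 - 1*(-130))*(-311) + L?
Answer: 1908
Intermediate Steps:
(-136 - 1*(-130))*(-311) + L = (-136 - 1*(-130))*(-311) + 42 = (-136 + 130)*(-311) + 42 = -6*(-311) + 42 = 1866 + 42 = 1908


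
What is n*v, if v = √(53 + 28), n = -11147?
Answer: -100323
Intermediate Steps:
v = 9 (v = √81 = 9)
n*v = -11147*9 = -100323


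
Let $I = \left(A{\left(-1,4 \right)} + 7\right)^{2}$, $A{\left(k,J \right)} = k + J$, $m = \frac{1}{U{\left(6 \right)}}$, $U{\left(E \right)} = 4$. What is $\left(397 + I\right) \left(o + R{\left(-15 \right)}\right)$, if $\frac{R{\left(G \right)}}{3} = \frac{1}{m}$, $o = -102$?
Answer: $-44730$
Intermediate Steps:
$m = \frac{1}{4} \approx 0.25$
$A{\left(k,J \right)} = J + k$
$I = 100$ ($I = \left(\left(4 - 1\right) + 7\right)^{2} = \left(3 + 7\right)^{2} = 10^{2} = 100$)
$R{\left(G \right)} = 12$ ($R{\left(G \right)} = 3 \frac{1}{\frac{1}{4}} = 3 \cdot 4 = 12$)
$\left(397 + I\right) \left(o + R{\left(-15 \right)}\right) = \left(397 + 100\right) \left(-102 + 12\right) = 497 \left(-90\right) = -44730$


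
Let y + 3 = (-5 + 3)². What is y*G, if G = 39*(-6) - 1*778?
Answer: -1012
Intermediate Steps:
G = -1012 (G = -234 - 778 = -1012)
y = 1 (y = -3 + (-5 + 3)² = -3 + (-2)² = -3 + 4 = 1)
y*G = 1*(-1012) = -1012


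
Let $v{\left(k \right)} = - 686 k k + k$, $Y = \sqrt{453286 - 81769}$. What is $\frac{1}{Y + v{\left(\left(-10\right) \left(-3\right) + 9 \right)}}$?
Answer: $- \frac{347789}{362871441724} - \frac{\sqrt{371517}}{1088614325172} \approx -9.59 \cdot 10^{-7}$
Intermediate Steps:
$Y = \sqrt{371517} \approx 609.52$
$v{\left(k \right)} = k - 686 k^{2}$ ($v{\left(k \right)} = - 686 k^{2} + k = k - 686 k^{2}$)
$\frac{1}{Y + v{\left(\left(-10\right) \left(-3\right) + 9 \right)}} = \frac{1}{\sqrt{371517} + \left(\left(-10\right) \left(-3\right) + 9\right) \left(1 - 686 \left(\left(-10\right) \left(-3\right) + 9\right)\right)} = \frac{1}{\sqrt{371517} + \left(30 + 9\right) \left(1 - 686 \left(30 + 9\right)\right)} = \frac{1}{\sqrt{371517} + 39 \left(1 - 26754\right)} = \frac{1}{\sqrt{371517} + 39 \left(-26753\right)} = \frac{1}{\sqrt{371517} - 1043367} = \frac{1}{-1043367 + \sqrt{371517}}$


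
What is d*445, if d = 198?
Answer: 88110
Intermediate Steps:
d*445 = 198*445 = 88110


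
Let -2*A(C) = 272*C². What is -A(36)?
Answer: 176256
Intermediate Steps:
A(C) = -136*C²
-A(36) = -(-136)*36² = -(-136)*1296 = -1*(-176256) = 176256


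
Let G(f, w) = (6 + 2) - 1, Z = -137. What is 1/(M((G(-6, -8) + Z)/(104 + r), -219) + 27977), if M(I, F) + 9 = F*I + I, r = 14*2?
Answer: 33/930029 ≈ 3.5483e-5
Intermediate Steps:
G(f, w) = 7 (G(f, w) = 8 - 1 = 7)
r = 28
M(I, F) = -9 + I + F*I (M(I, F) = -9 + (F*I + I) = -9 + (I + F*I) = -9 + I + F*I)
1/(M((G(-6, -8) + Z)/(104 + r), -219) + 27977) = 1/((-9 + (7 - 137)/(104 + 28) - 219*(7 - 137)/(104 + 28)) + 27977) = 1/((-9 - 130/132 - (-28470)/132) + 27977) = 1/((-9 - 130*1/132 - (-28470)/132) + 27977) = 1/((-9 - 65/66 - 219*(-65/66)) + 27977) = 1/((-9 - 65/66 + 4745/22) + 27977) = 1/(6788/33 + 27977) = 1/(930029/33) = 33/930029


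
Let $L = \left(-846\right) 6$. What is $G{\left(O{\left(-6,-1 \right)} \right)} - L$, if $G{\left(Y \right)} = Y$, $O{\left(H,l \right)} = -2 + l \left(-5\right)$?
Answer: $5079$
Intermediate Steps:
$O{\left(H,l \right)} = -2 - 5 l$
$L = -5076$
$G{\left(O{\left(-6,-1 \right)} \right)} - L = \left(-2 - -5\right) - -5076 = \left(-2 + 5\right) + 5076 = 3 + 5076 = 5079$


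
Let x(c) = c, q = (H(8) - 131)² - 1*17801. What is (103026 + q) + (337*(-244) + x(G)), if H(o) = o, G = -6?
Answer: 18120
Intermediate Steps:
q = -2672 (q = (8 - 131)² - 1*17801 = (-123)² - 17801 = 15129 - 17801 = -2672)
(103026 + q) + (337*(-244) + x(G)) = (103026 - 2672) + (337*(-244) - 6) = 100354 + (-82228 - 6) = 100354 - 82234 = 18120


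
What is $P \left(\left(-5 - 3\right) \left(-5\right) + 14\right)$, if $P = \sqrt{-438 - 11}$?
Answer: $54 i \sqrt{449} \approx 1144.2 i$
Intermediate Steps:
$P = i \sqrt{449}$ ($P = \sqrt{-449} = i \sqrt{449} \approx 21.19 i$)
$P \left(\left(-5 - 3\right) \left(-5\right) + 14\right) = i \sqrt{449} \left(\left(-5 - 3\right) \left(-5\right) + 14\right) = i \sqrt{449} \left(\left(-8\right) \left(-5\right) + 14\right) = i \sqrt{449} \left(40 + 14\right) = i \sqrt{449} \cdot 54 = 54 i \sqrt{449}$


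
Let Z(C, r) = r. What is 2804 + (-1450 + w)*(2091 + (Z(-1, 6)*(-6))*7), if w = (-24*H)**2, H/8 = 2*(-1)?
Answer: 268507838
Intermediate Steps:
H = -16 (H = 8*(2*(-1)) = 8*(-2) = -16)
w = 147456 (w = (-24*(-16))**2 = 384**2 = 147456)
2804 + (-1450 + w)*(2091 + (Z(-1, 6)*(-6))*7) = 2804 + (-1450 + 147456)*(2091 + (6*(-6))*7) = 2804 + 146006*(2091 - 36*7) = 2804 + 146006*(2091 - 252) = 2804 + 146006*1839 = 2804 + 268505034 = 268507838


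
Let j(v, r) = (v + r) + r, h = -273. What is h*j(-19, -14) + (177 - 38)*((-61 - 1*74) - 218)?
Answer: -36236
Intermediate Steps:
j(v, r) = v + 2*r (j(v, r) = (r + v) + r = v + 2*r)
h*j(-19, -14) + (177 - 38)*((-61 - 1*74) - 218) = -273*(-19 + 2*(-14)) + (177 - 38)*((-61 - 1*74) - 218) = -273*(-19 - 28) + 139*((-61 - 74) - 218) = -273*(-47) + 139*(-135 - 218) = 12831 + 139*(-353) = 12831 - 49067 = -36236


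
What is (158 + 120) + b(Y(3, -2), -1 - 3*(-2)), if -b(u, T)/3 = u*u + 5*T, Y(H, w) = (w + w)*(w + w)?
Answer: -565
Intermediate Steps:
Y(H, w) = 4*w² (Y(H, w) = (2*w)*(2*w) = 4*w²)
b(u, T) = -15*T - 3*u² (b(u, T) = -3*(u*u + 5*T) = -3*(u² + 5*T) = -15*T - 3*u²)
(158 + 120) + b(Y(3, -2), -1 - 3*(-2)) = (158 + 120) + (-15*(-1 - 3*(-2)) - 3*(4*(-2)²)²) = 278 + (-15*(-1 + 6) - 3*(4*4)²) = 278 + (-15*5 - 3*16²) = 278 + (-75 - 3*256) = 278 + (-75 - 768) = 278 - 843 = -565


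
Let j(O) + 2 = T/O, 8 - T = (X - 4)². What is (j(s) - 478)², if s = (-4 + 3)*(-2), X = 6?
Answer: 228484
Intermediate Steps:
s = 2 (s = -1*(-2) = 2)
T = 4 (T = 8 - (6 - 4)² = 8 - 1*2² = 8 - 1*4 = 8 - 4 = 4)
j(O) = -2 + 4/O
(j(s) - 478)² = ((-2 + 4/2) - 478)² = ((-2 + 4*(½)) - 478)² = ((-2 + 2) - 478)² = (0 - 478)² = (-478)² = 228484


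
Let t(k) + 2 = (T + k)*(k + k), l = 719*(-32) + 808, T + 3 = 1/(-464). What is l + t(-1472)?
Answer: 125285926/29 ≈ 4.3202e+6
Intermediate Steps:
T = -1393/464 (T = -3 + 1/(-464) = -3 - 1/464 = -1393/464 ≈ -3.0022)
l = -22200 (l = -23008 + 808 = -22200)
t(k) = -2 + 2*k*(-1393/464 + k) (t(k) = -2 + (-1393/464 + k)*(k + k) = -2 + (-1393/464 + k)*(2*k) = -2 + 2*k*(-1393/464 + k))
l + t(-1472) = -22200 + (-2 + 2*(-1472)**2 - 1393/232*(-1472)) = -22200 + (-2 + 2*2166784 + 256312/29) = -22200 + (-2 + 4333568 + 256312/29) = -22200 + 125929726/29 = 125285926/29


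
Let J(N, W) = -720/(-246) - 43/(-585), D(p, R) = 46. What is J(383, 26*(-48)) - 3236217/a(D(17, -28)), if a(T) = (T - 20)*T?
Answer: -5964199769/2206620 ≈ -2702.9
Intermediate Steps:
a(T) = T*(-20 + T) (a(T) = (-20 + T)*T = T*(-20 + T))
J(N, W) = 71963/23985 (J(N, W) = -720*(-1/246) - 43*(-1/585) = 120/41 + 43/585 = 71963/23985)
J(383, 26*(-48)) - 3236217/a(D(17, -28)) = 71963/23985 - 3236217/(46*(-20 + 46)) = 71963/23985 - 3236217/(46*26) = 71963/23985 - 3236217/1196 = -5964199769/2206620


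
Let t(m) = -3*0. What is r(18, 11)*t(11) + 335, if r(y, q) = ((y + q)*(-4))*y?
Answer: 335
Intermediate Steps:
r(y, q) = y*(-4*q - 4*y) (r(y, q) = ((q + y)*(-4))*y = (-4*q - 4*y)*y = y*(-4*q - 4*y))
t(m) = 0
r(18, 11)*t(11) + 335 = -4*18*(11 + 18)*0 + 335 = -4*18*29*0 + 335 = -2088*0 + 335 = 0 + 335 = 335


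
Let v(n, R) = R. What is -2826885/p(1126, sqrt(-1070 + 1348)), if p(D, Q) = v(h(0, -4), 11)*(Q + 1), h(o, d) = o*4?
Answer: 2826885/3047 - 2826885*sqrt(278)/3047 ≈ -14541.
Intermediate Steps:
h(o, d) = 4*o
p(D, Q) = 11 + 11*Q (p(D, Q) = 11*(Q + 1) = 11*(1 + Q) = 11 + 11*Q)
-2826885/p(1126, sqrt(-1070 + 1348)) = -2826885/(11 + 11*sqrt(-1070 + 1348)) = -2826885/(11 + 11*sqrt(278))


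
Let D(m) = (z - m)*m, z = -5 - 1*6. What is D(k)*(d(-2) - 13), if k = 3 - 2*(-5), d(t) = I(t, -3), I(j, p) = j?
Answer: 4680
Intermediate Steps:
d(t) = t
k = 13 (k = 3 + 10 = 13)
z = -11 (z = -5 - 6 = -11)
D(m) = m*(-11 - m) (D(m) = (-11 - m)*m = m*(-11 - m))
D(k)*(d(-2) - 13) = (-1*13*(11 + 13))*(-2 - 13) = -1*13*24*(-15) = -312*(-15) = 4680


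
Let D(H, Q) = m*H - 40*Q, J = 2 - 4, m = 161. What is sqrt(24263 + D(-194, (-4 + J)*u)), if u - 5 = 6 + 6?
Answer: 7*I*sqrt(59) ≈ 53.768*I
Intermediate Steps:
J = -2
u = 17 (u = 5 + (6 + 6) = 5 + 12 = 17)
D(H, Q) = -40*Q + 161*H (D(H, Q) = 161*H - 40*Q = -40*Q + 161*H)
sqrt(24263 + D(-194, (-4 + J)*u)) = sqrt(24263 + (-40*(-4 - 2)*17 + 161*(-194))) = sqrt(24263 + (-(-240)*17 - 31234)) = sqrt(24263 + (-40*(-102) - 31234)) = sqrt(24263 + (4080 - 31234)) = sqrt(24263 - 27154) = sqrt(-2891) = 7*I*sqrt(59)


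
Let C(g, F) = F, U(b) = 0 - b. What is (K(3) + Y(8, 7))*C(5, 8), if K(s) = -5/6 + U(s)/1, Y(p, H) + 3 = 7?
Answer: 4/3 ≈ 1.3333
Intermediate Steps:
Y(p, H) = 4 (Y(p, H) = -3 + 7 = 4)
U(b) = -b
K(s) = -⅚ - s (K(s) = -5/6 - s/1 = -5*⅙ - s*1 = -⅚ - s)
(K(3) + Y(8, 7))*C(5, 8) = ((-⅚ - 1*3) + 4)*8 = ((-⅚ - 3) + 4)*8 = (-23/6 + 4)*8 = (⅙)*8 = 4/3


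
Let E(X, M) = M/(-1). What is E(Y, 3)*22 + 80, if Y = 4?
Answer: 14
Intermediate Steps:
E(X, M) = -M (E(X, M) = M*(-1) = -M)
E(Y, 3)*22 + 80 = -1*3*22 + 80 = -3*22 + 80 = -66 + 80 = 14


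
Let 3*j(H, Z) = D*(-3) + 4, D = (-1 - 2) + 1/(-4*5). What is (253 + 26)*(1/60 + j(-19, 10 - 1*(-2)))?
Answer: 6138/5 ≈ 1227.6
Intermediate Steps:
D = -61/20 (D = -3 - ¼*⅕ = -3 - 1/20 = -61/20 ≈ -3.0500)
j(H, Z) = 263/60 (j(H, Z) = (-61/20*(-3) + 4)/3 = (183/20 + 4)/3 = (⅓)*(263/20) = 263/60)
(253 + 26)*(1/60 + j(-19, 10 - 1*(-2))) = (253 + 26)*(1/60 + 263/60) = 279*(1/60 + 263/60) = 279*(22/5) = 6138/5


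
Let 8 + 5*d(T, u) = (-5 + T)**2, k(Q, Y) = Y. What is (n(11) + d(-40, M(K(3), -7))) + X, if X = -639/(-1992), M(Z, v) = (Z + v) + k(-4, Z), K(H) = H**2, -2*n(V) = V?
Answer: 1322093/3320 ≈ 398.22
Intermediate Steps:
n(V) = -V/2
M(Z, v) = v + 2*Z (M(Z, v) = (Z + v) + Z = v + 2*Z)
d(T, u) = -8/5 + (-5 + T)**2/5
X = 213/664 (X = -639*(-1/1992) = 213/664 ≈ 0.32078)
(n(11) + d(-40, M(K(3), -7))) + X = (-1/2*11 + (-8/5 + (-5 - 40)**2/5)) + 213/664 = (-11/2 + (-8/5 + (1/5)*(-45)**2)) + 213/664 = (-11/2 + (-8/5 + (1/5)*2025)) + 213/664 = (-11/2 + (-8/5 + 405)) + 213/664 = (-11/2 + 2017/5) + 213/664 = 3979/10 + 213/664 = 1322093/3320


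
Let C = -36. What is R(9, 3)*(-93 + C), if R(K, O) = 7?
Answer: -903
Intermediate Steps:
R(9, 3)*(-93 + C) = 7*(-93 - 36) = 7*(-129) = -903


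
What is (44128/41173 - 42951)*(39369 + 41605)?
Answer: -726865945090/209 ≈ -3.4778e+9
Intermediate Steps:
(44128/41173 - 42951)*(39369 + 41605) = (44128*(1/41173) - 42951)*80974 = (224/209 - 42951)*80974 = -8976535/209*80974 = -726865945090/209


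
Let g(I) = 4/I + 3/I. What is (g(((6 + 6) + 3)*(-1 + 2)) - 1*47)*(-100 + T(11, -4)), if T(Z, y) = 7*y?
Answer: 89344/15 ≈ 5956.3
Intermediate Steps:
g(I) = 7/I
(g(((6 + 6) + 3)*(-1 + 2)) - 1*47)*(-100 + T(11, -4)) = (7/((((6 + 6) + 3)*(-1 + 2))) - 1*47)*(-100 + 7*(-4)) = (7/(((12 + 3)*1)) - 47)*(-100 - 28) = (7/((15*1)) - 47)*(-128) = (7/15 - 47)*(-128) = -698/15*(-128) = 89344/15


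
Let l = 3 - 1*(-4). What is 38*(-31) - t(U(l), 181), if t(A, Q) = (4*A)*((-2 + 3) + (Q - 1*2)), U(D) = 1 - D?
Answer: 3142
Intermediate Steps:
l = 7 (l = 3 + 4 = 7)
t(A, Q) = 4*A*(-1 + Q) (t(A, Q) = (4*A)*(1 + (Q - 2)) = (4*A)*(1 + (-2 + Q)) = (4*A)*(-1 + Q) = 4*A*(-1 + Q))
38*(-31) - t(U(l), 181) = 38*(-31) - 4*(1 - 1*7)*(-1 + 181) = -1178 - 4*(1 - 7)*180 = -1178 - 4*(-6)*180 = -1178 - 1*(-4320) = -1178 + 4320 = 3142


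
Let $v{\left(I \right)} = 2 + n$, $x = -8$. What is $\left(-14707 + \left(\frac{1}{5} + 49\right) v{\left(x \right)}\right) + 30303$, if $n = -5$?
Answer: $\frac{77242}{5} \approx 15448.0$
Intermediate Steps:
$v{\left(I \right)} = -3$ ($v{\left(I \right)} = 2 - 5 = -3$)
$\left(-14707 + \left(\frac{1}{5} + 49\right) v{\left(x \right)}\right) + 30303 = \left(-14707 + \left(\frac{1}{5} + 49\right) \left(-3\right)\right) + 30303 = \left(-14707 + \frac{246}{5} \left(-3\right)\right) + 30303 = \left(-14707 - \frac{738}{5}\right) + 30303 = - \frac{74273}{5} + 30303 = \frac{77242}{5}$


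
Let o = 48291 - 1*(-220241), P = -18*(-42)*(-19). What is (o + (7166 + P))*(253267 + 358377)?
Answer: 159843373096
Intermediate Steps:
P = -14364 (P = 756*(-19) = -14364)
o = 268532 (o = 48291 + 220241 = 268532)
(o + (7166 + P))*(253267 + 358377) = (268532 + (7166 - 14364))*(253267 + 358377) = (268532 - 7198)*611644 = 261334*611644 = 159843373096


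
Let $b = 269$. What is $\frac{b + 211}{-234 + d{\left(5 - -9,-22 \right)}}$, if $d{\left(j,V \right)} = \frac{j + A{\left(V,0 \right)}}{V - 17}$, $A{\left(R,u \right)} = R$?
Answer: $- \frac{9360}{4559} \approx -2.0531$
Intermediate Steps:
$d{\left(j,V \right)} = \frac{V + j}{-17 + V}$ ($d{\left(j,V \right)} = \frac{j + V}{V - 17} = \frac{V + j}{-17 + V}$)
$\frac{b + 211}{-234 + d{\left(5 - -9,-22 \right)}} = \frac{269 + 211}{-234 + \frac{-22 + \left(5 - -9\right)}{-17 - 22}} = \frac{480}{-234 + \frac{-22 + \left(5 + 9\right)}{-39}} = \frac{480}{-234 - \frac{-22 + 14}{39}} = \frac{480}{-234 - - \frac{8}{39}} = \frac{480}{-234 + \frac{8}{39}} = \frac{480}{- \frac{9118}{39}} = 480 \left(- \frac{39}{9118}\right) = - \frac{9360}{4559}$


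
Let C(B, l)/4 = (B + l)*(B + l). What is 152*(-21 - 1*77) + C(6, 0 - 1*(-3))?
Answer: -14572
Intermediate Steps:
C(B, l) = 4*(B + l)² (C(B, l) = 4*((B + l)*(B + l)) = 4*(B + l)²)
152*(-21 - 1*77) + C(6, 0 - 1*(-3)) = 152*(-21 - 1*77) + 4*(6 + (0 - 1*(-3)))² = 152*(-21 - 77) + 4*(6 + (0 + 3))² = 152*(-98) + 4*(6 + 3)² = -14896 + 4*9² = -14896 + 4*81 = -14896 + 324 = -14572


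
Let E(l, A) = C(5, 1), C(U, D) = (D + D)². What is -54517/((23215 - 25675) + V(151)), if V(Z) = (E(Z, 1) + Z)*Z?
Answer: -54517/20945 ≈ -2.6029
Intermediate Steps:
C(U, D) = 4*D² (C(U, D) = (2*D)² = 4*D²)
E(l, A) = 4 (E(l, A) = 4*1² = 4*1 = 4)
V(Z) = Z*(4 + Z) (V(Z) = (4 + Z)*Z = Z*(4 + Z))
-54517/((23215 - 25675) + V(151)) = -54517/((23215 - 25675) + 151*(4 + 151)) = -54517/(-2460 + 151*155) = -54517/(-2460 + 23405) = -54517/20945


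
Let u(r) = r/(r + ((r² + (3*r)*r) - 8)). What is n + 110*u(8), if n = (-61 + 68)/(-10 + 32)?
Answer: 661/176 ≈ 3.7557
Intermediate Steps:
n = 7/22 ≈ 0.31818
u(r) = r/(-8 + r + 4*r²) (u(r) = r/(r + ((r² + 3*r²) - 8)) = r/(r + (4*r² - 8)) = r/(r + (-8 + 4*r²)) = r/(-8 + r + 4*r²))
n + 110*u(8) = 7/22 + 110*(8/(-8 + 8 + 4*8²)) = 7/22 + 110*(8/(-8 + 8 + 4*64)) = 7/22 + 110*(8/(-8 + 8 + 256)) = 7/22 + 110*(8/256) = 7/22 + 110*(8*(1/256)) = 7/22 + 110*(1/32) = 7/22 + 55/16 = 661/176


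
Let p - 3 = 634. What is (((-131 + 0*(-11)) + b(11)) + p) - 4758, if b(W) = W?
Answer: -4241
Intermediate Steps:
p = 637 (p = 3 + 634 = 637)
(((-131 + 0*(-11)) + b(11)) + p) - 4758 = (((-131 + 0*(-11)) + 11) + 637) - 4758 = (((-131 + 0) + 11) + 637) - 4758 = ((-131 + 11) + 637) - 4758 = (-120 + 637) - 4758 = 517 - 4758 = -4241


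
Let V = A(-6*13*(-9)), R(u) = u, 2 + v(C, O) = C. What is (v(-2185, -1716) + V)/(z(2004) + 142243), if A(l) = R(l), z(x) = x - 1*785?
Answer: -135/13042 ≈ -0.010351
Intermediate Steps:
v(C, O) = -2 + C
z(x) = -785 + x (z(x) = x - 785 = -785 + x)
A(l) = l
V = 702 (V = -6*13*(-9) = -78*(-9) = 702)
(v(-2185, -1716) + V)/(z(2004) + 142243) = ((-2 - 2185) + 702)/((-785 + 2004) + 142243) = (-2187 + 702)/(1219 + 142243) = -1485/143462 = -1485*1/143462 = -135/13042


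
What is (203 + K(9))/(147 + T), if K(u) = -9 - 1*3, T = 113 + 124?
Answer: 191/384 ≈ 0.49740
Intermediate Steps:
T = 237
K(u) = -12 (K(u) = -9 - 3 = -12)
(203 + K(9))/(147 + T) = (203 - 12)/(147 + 237) = 191/384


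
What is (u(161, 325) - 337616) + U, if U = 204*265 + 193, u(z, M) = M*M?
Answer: -177738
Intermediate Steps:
u(z, M) = M²
U = 54253 (U = 54060 + 193 = 54253)
(u(161, 325) - 337616) + U = (325² - 337616) + 54253 = (105625 - 337616) + 54253 = -231991 + 54253 = -177738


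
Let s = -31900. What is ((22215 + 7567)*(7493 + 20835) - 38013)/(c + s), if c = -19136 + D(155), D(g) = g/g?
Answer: -843626483/51035 ≈ -16530.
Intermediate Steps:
D(g) = 1
c = -19135 (c = -19136 + 1 = -19135)
((22215 + 7567)*(7493 + 20835) - 38013)/(c + s) = ((22215 + 7567)*(7493 + 20835) - 38013)/(-19135 - 31900) = (29782*28328 - 38013)/(-51035) = (843664496 - 38013)*(-1/51035) = 843626483*(-1/51035) = -843626483/51035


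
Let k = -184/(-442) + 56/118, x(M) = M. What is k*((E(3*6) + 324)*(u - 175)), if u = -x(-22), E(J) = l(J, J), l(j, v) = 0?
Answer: -33872256/767 ≈ -44162.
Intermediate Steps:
E(J) = 0
k = 11616/13039 (k = -184*(-1/442) + 56*(1/118) = 92/221 + 28/59 = 11616/13039 ≈ 0.89087)
u = 22 (u = -1*(-22) = 22)
k*((E(3*6) + 324)*(u - 175)) = 11616*((0 + 324)*(22 - 175))/13039 = 11616*(324*(-153))/13039 = (11616/13039)*(-49572) = -33872256/767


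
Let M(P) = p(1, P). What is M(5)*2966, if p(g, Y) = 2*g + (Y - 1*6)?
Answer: 2966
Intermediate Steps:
p(g, Y) = -6 + Y + 2*g (p(g, Y) = 2*g + (Y - 6) = 2*g + (-6 + Y) = -6 + Y + 2*g)
M(P) = -4 + P (M(P) = -6 + P + 2*1 = -6 + P + 2 = -4 + P)
M(5)*2966 = (-4 + 5)*2966 = 1*2966 = 2966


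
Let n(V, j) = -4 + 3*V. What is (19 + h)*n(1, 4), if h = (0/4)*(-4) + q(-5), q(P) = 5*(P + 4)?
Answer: -14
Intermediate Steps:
q(P) = 20 + 5*P (q(P) = 5*(4 + P) = 20 + 5*P)
h = -5 (h = (0/4)*(-4) + (20 + 5*(-5)) = (0*(1/4))*(-4) + (20 - 25) = 0*(-4) - 5 = 0 - 5 = -5)
(19 + h)*n(1, 4) = (19 - 5)*(-4 + 3*1) = 14*(-4 + 3) = 14*(-1) = -14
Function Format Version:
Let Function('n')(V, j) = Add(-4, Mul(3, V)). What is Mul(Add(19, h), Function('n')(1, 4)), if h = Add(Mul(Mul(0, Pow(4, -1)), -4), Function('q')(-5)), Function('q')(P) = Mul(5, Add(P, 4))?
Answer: -14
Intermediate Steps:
Function('q')(P) = Add(20, Mul(5, P)) (Function('q')(P) = Mul(5, Add(4, P)) = Add(20, Mul(5, P)))
h = -5 (h = Add(Mul(Mul(0, Pow(4, -1)), -4), Add(20, Mul(5, -5))) = Add(Mul(Mul(0, Rational(1, 4)), -4), Add(20, -25)) = Add(Mul(0, -4), -5) = Add(0, -5) = -5)
Mul(Add(19, h), Function('n')(1, 4)) = Mul(Add(19, -5), Add(-4, Mul(3, 1))) = Mul(14, Add(-4, 3)) = Mul(14, -1) = -14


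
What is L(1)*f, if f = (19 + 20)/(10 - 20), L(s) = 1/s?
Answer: -39/10 ≈ -3.9000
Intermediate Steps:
L(s) = 1/s
f = -39/10 (f = 39/(-10) = 39*(-1/10) = -39/10 ≈ -3.9000)
L(1)*f = -39/10/1 = 1*(-39/10) = -39/10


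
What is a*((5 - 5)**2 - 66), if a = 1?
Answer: -66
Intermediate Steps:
a*((5 - 5)**2 - 66) = 1*((5 - 5)**2 - 66) = 1*(0**2 - 66) = 1*(0 - 66) = 1*(-66) = -66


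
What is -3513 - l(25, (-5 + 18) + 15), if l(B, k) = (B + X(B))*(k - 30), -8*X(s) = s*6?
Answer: -7001/2 ≈ -3500.5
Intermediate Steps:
X(s) = -3*s/4 (X(s) = -s*6/8 = -3*s/4)
l(B, k) = B*(-30 + k)/4 (l(B, k) = (B - 3*B/4)*(k - 30) = (B/4)*(-30 + k) = B*(-30 + k)/4)
-3513 - l(25, (-5 + 18) + 15) = -3513 - 25*(-30 + ((-5 + 18) + 15))/4 = -3513 - 25*(-30 + (13 + 15))/4 = -3513 - 25*(-30 + 28)/4 = -3513 - 25*(-2)/4 = -3513 - 1*(-25/2) = -3513 + 25/2 = -7001/2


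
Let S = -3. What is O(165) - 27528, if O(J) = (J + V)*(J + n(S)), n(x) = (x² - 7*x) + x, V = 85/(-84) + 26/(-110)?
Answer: 1506248/385 ≈ 3912.3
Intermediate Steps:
V = -5767/4620 (V = 85*(-1/84) + 26*(-1/110) = -85/84 - 13/55 = -5767/4620 ≈ -1.2483)
n(x) = x² - 6*x
O(J) = (27 + J)*(-5767/4620 + J) (O(J) = (J - 5767/4620)*(J - 3*(-6 - 3)) = (-5767/4620 + J)*(J - 3*(-9)) = (-5767/4620 + J)*(J + 27) = (-5767/4620 + J)*(27 + J) = (27 + J)*(-5767/4620 + J))
O(165) - 27528 = (-51903/1540 + 165² + (118973/4620)*165) - 27528 = (-51903/1540 + 27225 + 118973/28) - 27528 = 12104528/385 - 27528 = 1506248/385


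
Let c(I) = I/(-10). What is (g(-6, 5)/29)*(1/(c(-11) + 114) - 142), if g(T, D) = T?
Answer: 980592/33379 ≈ 29.378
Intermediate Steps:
c(I) = -I/10 (c(I) = I*(-⅒) = -I/10)
(g(-6, 5)/29)*(1/(c(-11) + 114) - 142) = (-6/29)*(1/(-⅒*(-11) + 114) - 142) = (-6*1/29)*(1/(11/10 + 114) - 142) = -6*(1/(1151/10) - 142)/29 = -6*(10/1151 - 142)/29 = -6/29*(-163432/1151) = 980592/33379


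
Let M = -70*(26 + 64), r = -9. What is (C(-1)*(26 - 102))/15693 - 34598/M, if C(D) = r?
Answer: 91209269/16477650 ≈ 5.5353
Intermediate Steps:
C(D) = -9
M = -6300 (M = -70*90 = -6300)
(C(-1)*(26 - 102))/15693 - 34598/M = -9*(26 - 102)/15693 - 34598/(-6300) = -9*(-76)*(1/15693) - 34598*(-1/6300) = 684*(1/15693) + 17299/3150 = 228/5231 + 17299/3150 = 91209269/16477650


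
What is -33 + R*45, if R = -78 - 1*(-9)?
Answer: -3138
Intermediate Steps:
R = -69 (R = -78 + 9 = -69)
-33 + R*45 = -33 - 69*45 = -33 - 3105 = -3138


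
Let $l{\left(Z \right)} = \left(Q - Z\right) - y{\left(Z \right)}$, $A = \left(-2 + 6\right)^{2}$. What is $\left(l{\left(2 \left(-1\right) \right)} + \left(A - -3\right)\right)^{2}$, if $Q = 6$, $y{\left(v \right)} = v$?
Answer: $841$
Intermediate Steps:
$A = 16$ ($A = 4^{2} = 16$)
$l{\left(Z \right)} = 6 - 2 Z$ ($l{\left(Z \right)} = \left(6 - Z\right) - Z = 6 - 2 Z$)
$\left(l{\left(2 \left(-1\right) \right)} + \left(A - -3\right)\right)^{2} = \left(\left(6 - 2 \cdot 2 \left(-1\right)\right) + \left(16 - -3\right)\right)^{2} = \left(\left(6 - -4\right) + \left(16 + 3\right)\right)^{2} = \left(\left(6 + 4\right) + 19\right)^{2} = \left(10 + 19\right)^{2} = 29^{2} = 841$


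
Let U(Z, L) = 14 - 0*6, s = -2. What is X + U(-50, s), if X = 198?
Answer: 212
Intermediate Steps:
U(Z, L) = 14 (U(Z, L) = 14 - 0 = 14 - 1*0 = 14 + 0 = 14)
X + U(-50, s) = 198 + 14 = 212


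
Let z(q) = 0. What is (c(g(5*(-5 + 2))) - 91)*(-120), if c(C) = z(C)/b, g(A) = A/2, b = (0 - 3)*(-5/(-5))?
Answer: 10920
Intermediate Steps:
b = -3 (b = -(-15)*(-1)/5 = -3*1 = -3)
g(A) = A/2 (g(A) = A*(½) = A/2)
c(C) = 0 (c(C) = 0/(-3) = 0*(-⅓) = 0)
(c(g(5*(-5 + 2))) - 91)*(-120) = (0 - 91)*(-120) = -91*(-120) = 10920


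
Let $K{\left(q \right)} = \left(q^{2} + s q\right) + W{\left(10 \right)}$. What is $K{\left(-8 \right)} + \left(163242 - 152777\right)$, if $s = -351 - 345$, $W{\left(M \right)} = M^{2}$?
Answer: $16197$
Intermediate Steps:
$s = -696$
$K{\left(q \right)} = 100 + q^{2} - 696 q$ ($K{\left(q \right)} = \left(q^{2} - 696 q\right) + 10^{2} = \left(q^{2} - 696 q\right) + 100 = 100 + q^{2} - 696 q$)
$K{\left(-8 \right)} + \left(163242 - 152777\right) = \left(100 + \left(-8\right)^{2} - -5568\right) + \left(163242 - 152777\right) = \left(100 + 64 + 5568\right) + \left(163242 - 152777\right) = 5732 + 10465 = 16197$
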